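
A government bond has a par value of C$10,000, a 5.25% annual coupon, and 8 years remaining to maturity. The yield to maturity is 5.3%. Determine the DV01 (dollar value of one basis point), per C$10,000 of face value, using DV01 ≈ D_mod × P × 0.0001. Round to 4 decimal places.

C$6.3727

Periodic yield y = 0.053.
  t   CF        PV=CF/(1+0.053)^t    t·PV
  1       525.00       498.5755       498.5755
  2       525.00       473.4810       946.9620
  3       525.00       449.6496     1,348.9487
  4       525.00       427.0176     1,708.0706
  5       525.00       405.5248     2,027.6241
  6       525.00       385.1138     2,310.6828
  7       525.00       365.7301     2,560.1107
  8    10,525.00     6,962.9798    55,703.8384
  Σ                  9,968.0722    67,104.8128
P = 9,968.0722; D_Mac = 6.73197 yrs; D_mod = 6.39314 yrs.
DV01 ≈ 6.39314 × 9,968.0722 × 0.0001 = 6.372727.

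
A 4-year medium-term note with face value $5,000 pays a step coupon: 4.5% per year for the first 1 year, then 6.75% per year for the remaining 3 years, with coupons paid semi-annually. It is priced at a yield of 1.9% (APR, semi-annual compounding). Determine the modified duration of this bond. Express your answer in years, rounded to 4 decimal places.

Periodic yield y = 0.0095. First find Macaulay duration:
  t   CF        PV=CF/(1+0.0095)^t    t·PV
  1       112.50       111.4413       111.4413
  2       112.50       110.3926       220.7852
  3       168.75       164.0306       492.0917
  4       168.75       162.4870       649.9478
  5       168.75       160.9579       804.7893
  6       168.75       159.4431       956.6588
  7       168.75       157.9427     1,105.5988
  8     5,168.75     4,792.2001    38,337.6005
  Σ                  5,818.8952    42,678.9134
P = 5,818.8952; Macaulay duration = 42,678.9134 / 5,818.8952 = 7.33454 half-year periods = 3.66727 years.
Modified duration = D_Mac / (1 + y) = 3.66727 / 1.0095 = 3.63276 years.

3.6328 years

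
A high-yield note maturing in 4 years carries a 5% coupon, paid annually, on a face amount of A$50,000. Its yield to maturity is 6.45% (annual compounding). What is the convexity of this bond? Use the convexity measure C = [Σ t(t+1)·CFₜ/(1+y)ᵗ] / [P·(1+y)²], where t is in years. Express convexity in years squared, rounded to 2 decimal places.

15.98

With y = 0.0645:
  t   CF        PV=CF/(1+0.0645)^t    t·PV        t(t+1)·PV
  1     2,500.00     2,348.5204     2,348.5204       4,697.0409
  2     2,500.00     2,206.2193     4,412.4386      13,237.3157
  3     2,500.00     2,072.5404     6,217.6213      24,870.4852
  4    52,500.00    40,886.1898   163,544.7592     817,723.7959
  Σ                 47,513.4699   176,523.3395     860,528.6376
P = 47,513.4699.
Convexity = Σ t(t+1)·PV / [P·(1+y)²] = 860,528.6376 / (47,513.4699 × 1.133160) = 15.98296.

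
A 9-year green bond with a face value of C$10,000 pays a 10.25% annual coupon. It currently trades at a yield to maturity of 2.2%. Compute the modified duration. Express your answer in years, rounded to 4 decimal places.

6.7703 years

Periodic yield y = 0.022. First find Macaulay duration:
  t   CF        PV=CF/(1+0.022)^t    t·PV
  1     1,025.00     1,002.9354     1,002.9354
  2     1,025.00       981.3458     1,962.6916
  3     1,025.00       960.2210     2,880.6629
  4     1,025.00       939.5508     3,758.2033
  5     1,025.00       919.3257     4,596.6283
  6     1,025.00       899.5359     5,397.2153
  7     1,025.00       880.1721     6,161.2047
  8     1,025.00       861.2251     6,889.8011
  9    11,025.00     9,064.0133    81,576.1200
  Σ                 16,508.3251   114,225.4627
P = 16,508.3251; Macaulay duration = 114,225.4627 / 16,508.3251 = 6.91926 years.
Modified duration = D_Mac / (1 + y) = 6.91926 / 1.022 = 6.77032 years.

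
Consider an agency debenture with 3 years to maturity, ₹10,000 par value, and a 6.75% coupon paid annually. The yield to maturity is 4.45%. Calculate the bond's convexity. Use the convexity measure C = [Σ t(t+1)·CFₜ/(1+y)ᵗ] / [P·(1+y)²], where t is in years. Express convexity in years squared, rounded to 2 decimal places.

10.12

With y = 0.0445:
  t   CF        PV=CF/(1+0.0445)^t    t·PV        t(t+1)·PV
  1       675.00       646.2422       646.2422       1,292.4844
  2       675.00       618.7096     1,237.4193       3,712.2579
  3    10,675.00     9,367.9066    28,103.7197     112,414.8789
  Σ                 10,632.8584    29,987.3812     117,419.6212
P = 10,632.8584.
Convexity = Σ t(t+1)·PV / [P·(1+y)²] = 117,419.6212 / (10,632.8584 × 1.090980) = 10.12217.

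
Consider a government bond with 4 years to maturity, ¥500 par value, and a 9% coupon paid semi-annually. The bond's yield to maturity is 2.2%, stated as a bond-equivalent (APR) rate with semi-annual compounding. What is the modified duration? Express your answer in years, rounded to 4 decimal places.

3.4774 years

Periodic yield y = 0.011. First find Macaulay duration:
  t   CF        PV=CF/(1+0.011)^t    t·PV
  1        22.50        22.2552        22.2552
  2        22.50        22.0130        44.0261
  3        22.50        21.7735        65.3206
  4        22.50        21.5366        86.1465
  5        22.50        21.3023       106.5116
  6        22.50        21.0705       126.4232
  7        22.50        20.8413       145.8890
  8       522.50       478.7150     3,829.7201
  Σ                    629.5076     4,426.2923
P = 629.5076; Macaulay duration = 4,426.2923 / 629.5076 = 7.03136 half-year periods = 3.51568 years.
Modified duration = D_Mac / (1 + y) = 3.51568 / 1.011 = 3.47743 years.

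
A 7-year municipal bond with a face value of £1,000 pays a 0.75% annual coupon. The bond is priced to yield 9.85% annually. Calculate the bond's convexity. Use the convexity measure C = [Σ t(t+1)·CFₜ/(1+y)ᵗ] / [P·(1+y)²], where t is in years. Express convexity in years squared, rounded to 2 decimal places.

44.47

With y = 0.0985:
  t   CF        PV=CF/(1+0.0985)^t    t·PV        t(t+1)·PV
  1         7.50         6.8275         6.8275          13.6550
  2         7.50         6.2153        12.4306          37.2917
  3         7.50         5.6580        16.9739          67.8957
  4         7.50         5.1506        20.6026         103.0128
  5         7.50         4.6888        23.4440         140.6638
  6         7.50         4.2684        25.6102         179.2711
  7     1,007.50       521.9689     3,653.7823      29,230.2583
  Σ                    554.7774     3,759.6709      29,772.0483
P = 554.7774.
Convexity = Σ t(t+1)·PV / [P·(1+y)²] = 29,772.0483 / (554.7774 × 1.206702) = 44.47232.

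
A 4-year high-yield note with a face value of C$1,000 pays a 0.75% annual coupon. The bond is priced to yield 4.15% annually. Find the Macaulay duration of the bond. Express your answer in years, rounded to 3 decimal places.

3.952 years

Periodic yield y = 0.0415. Discount each cash flow and weight by its year:
  t   CF        PV=CF/(1+0.0415)^t    t·PV
  1         7.50         7.2012         7.2012
  2         7.50         6.9142        13.8284
  3         7.50         6.6387        19.9161
  4     1,007.50       856.2645     3,425.0581
  Σ                    877.0186     3,466.0038
Price P = Σ PV = 877.0186.
Macaulay duration = Σ(t·PV) / P = 3,466.0038 / 877.0186 = 3.95203 years.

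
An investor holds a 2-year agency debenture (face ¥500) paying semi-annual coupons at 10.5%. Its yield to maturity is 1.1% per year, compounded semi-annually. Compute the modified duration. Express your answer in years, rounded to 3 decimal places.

1.858 years

Periodic yield y = 0.0055. First find Macaulay duration:
  t   CF        PV=CF/(1+0.0055)^t    t·PV
  1        26.25        26.1064        26.1064
  2        26.25        25.9636        51.9272
  3        26.25        25.8216        77.4648
  4       526.25       514.8300     2,059.3198
  Σ                    592.7216     2,214.8183
P = 592.7216; Macaulay duration = 2,214.8183 / 592.7216 = 3.73669 half-year periods = 1.86835 years.
Modified duration = D_Mac / (1 + y) = 1.86835 / 1.0055 = 1.85813 years.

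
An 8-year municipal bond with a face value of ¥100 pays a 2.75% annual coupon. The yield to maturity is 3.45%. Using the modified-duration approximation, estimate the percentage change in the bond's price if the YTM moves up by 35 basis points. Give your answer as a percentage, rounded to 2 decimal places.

Periodic yield y = 0.0345. Modified duration first:
  t   CF        PV=CF/(1+0.0345)^t    t·PV
  1         2.75         2.6583         2.6583
  2         2.75         2.5696         5.1393
  3         2.75         2.4839         7.4518
  4         2.75         2.4011         9.6044
  5         2.75         2.3210        11.6051
  6         2.75         2.2436        13.4617
  7         2.75         2.1688        15.1816
  8       102.75        78.3318       626.6541
  Σ                     95.1782       691.7563
P = 95.1782; D_Mac = 7.26801 yrs; D_mod = 7.26801/(1+0.0345) = 7.02563 yrs.
ΔP/P ≈ -D_mod · Δy = -7.02563 × (+0.0035) = -0.024590 = -2.4590%.

-2.46%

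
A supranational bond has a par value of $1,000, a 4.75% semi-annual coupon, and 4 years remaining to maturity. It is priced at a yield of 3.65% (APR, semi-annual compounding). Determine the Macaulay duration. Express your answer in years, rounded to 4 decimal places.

Periodic yield y = 0.01825. Discount each cash flow and weight by its period:
  t   CF        PV=CF/(1+0.01825)^t    t·PV
  1        23.75        23.3243        23.3243
  2        23.75        22.9063        45.8126
  3        23.75        22.4957        67.4872
  4        23.75        22.0926        88.3702
  5        23.75        21.6966       108.4830
  6        23.75        21.3077       127.8464
  7        23.75        20.9258       146.4808
  8     1,023.75       885.8467     7,086.7735
  Σ                  1,040.5958     7,694.5780
Price P = Σ PV = 1,040.5958.
Macaulay duration = Σ(t·PV) / P = 7,694.5780 / 1,040.5958 = 7.39440 half-year periods.
In years: 7.39440 / 2 = 3.69720 years.

3.6972 years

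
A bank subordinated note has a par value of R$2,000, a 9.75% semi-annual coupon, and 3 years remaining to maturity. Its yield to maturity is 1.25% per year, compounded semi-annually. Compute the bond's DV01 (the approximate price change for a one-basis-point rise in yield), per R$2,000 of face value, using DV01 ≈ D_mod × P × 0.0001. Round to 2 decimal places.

Periodic yield y = 0.00625.
  t   CF        PV=CF/(1+0.00625)^t    t·PV
  1        97.50        96.8944        96.8944
  2        97.50        96.2926       192.5852
  3        97.50        95.6945       287.0835
  4        97.50        95.1001       380.4005
  5        97.50        94.5094       472.5472
  6     2,097.50     2,020.5361    12,123.2165
  Σ                  2,499.0271    13,552.7271
P = 2,499.0271; D_Mac = 5.42320 half-year periods = 2.71160 yrs; D_mod = 2.69476 yrs.
DV01 ≈ 2.69476 × 2,499.0271 × 0.0001 = 0.673427.

R$0.67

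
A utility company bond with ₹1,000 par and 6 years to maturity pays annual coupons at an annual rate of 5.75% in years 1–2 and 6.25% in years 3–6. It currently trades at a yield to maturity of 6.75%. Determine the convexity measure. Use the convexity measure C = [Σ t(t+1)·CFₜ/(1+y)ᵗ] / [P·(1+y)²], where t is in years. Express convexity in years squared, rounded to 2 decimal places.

With y = 0.0675:
  t   CF        PV=CF/(1+0.0675)^t    t·PV        t(t+1)·PV
  1        57.50        53.8642        53.8642         107.7283
  2        57.50        50.4582       100.9165         302.7494
  3        62.50        51.3779       154.1337         616.5348
  4        62.50        48.1292       192.5167         962.5836
  5        62.50        45.0859       225.4294       1,352.5765
  6     1,062.50       717.9954     4,307.9721      30,155.8050
  Σ                    966.9107     5,034.8327      33,497.9778
P = 966.9107.
Convexity = Σ t(t+1)·PV / [P·(1+y)²] = 33,497.9778 / (966.9107 × 1.139556) = 30.40160.

30.40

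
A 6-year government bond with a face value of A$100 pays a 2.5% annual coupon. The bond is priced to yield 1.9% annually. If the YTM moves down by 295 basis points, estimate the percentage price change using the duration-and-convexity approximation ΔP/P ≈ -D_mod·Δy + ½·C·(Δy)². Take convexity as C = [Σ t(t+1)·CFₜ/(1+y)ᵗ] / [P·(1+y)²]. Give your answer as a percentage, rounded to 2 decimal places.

+17.99%

With y = 0.019:
  t   CF        PV=CF/(1+0.019)^t    t·PV        t(t+1)·PV
  1         2.50         2.4534         2.4534           4.9068
  2         2.50         2.4076         4.8153          14.4458
  3         2.50         2.3627         7.0882          28.3530
  4         2.50         2.3187         9.2748          46.3739
  5         2.50         2.2755        11.3773          68.2638
  6       102.50        91.5543       549.3258       3,845.2807
  Σ                    103.3722       584.3348       4,007.6240
P = 103.3722; D_Mac = 5.65273 yrs; D_mod = 5.54733 yrs; C = 37.33660.
Duration effect: -5.54733 × (-0.0295) = +0.163646
Convexity effect: 0.5 × 37.33660 × (-0.0295)² = +0.0162461
ΔP/P ≈ +0.163646 + 0.0162461 = +0.179892 = +17.9892%.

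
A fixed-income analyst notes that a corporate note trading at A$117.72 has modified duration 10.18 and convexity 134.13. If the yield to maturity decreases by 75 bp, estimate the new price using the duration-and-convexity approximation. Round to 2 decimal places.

Duration effect: -D_mod·Δy = -10.18 × (-0.0075) = +0.076350
Convexity effect: ½·C·(Δy)² = 0.5 × 134.13 × (-0.0075)² = +0.00377240625
ΔP/P ≈ +0.076350 + 0.00377240625 = +0.08012240625
New price ≈ 117.72 × (1 + 0.08012240625) = 127.15200966375.

A$127.15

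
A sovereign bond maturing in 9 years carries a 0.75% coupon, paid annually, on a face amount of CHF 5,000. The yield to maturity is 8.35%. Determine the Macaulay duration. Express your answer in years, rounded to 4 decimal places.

Periodic yield y = 0.0835. Discount each cash flow and weight by its year:
  t   CF        PV=CF/(1+0.0835)^t    t·PV
  1        37.50        34.6101        34.6101
  2        37.50        31.9428        63.8857
  3        37.50        29.4812        88.4435
  4        37.50        27.2092       108.8368
  5        37.50        25.1123       125.5616
  6        37.50        23.1770       139.0622
  7        37.50        21.3909       149.7362
  8        37.50        19.7424       157.9392
  9     5,037.50     2,447.6810    22,029.1291
  Σ                  2,660.3469    22,897.2042
Price P = Σ PV = 2,660.3469.
Macaulay duration = Σ(t·PV) / P = 22,897.2042 / 2,660.3469 = 8.60685 years.

8.6068 years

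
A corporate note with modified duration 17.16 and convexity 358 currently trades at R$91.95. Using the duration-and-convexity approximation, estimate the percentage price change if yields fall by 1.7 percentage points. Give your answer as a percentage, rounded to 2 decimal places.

+34.35%

Duration effect: -D_mod·Δy = -17.16 × (-0.017) = +0.291720
Convexity effect: ½·C·(Δy)² = 0.5 × 358 × (-0.017)² = +0.0517310
ΔP/P ≈ +0.291720 + 0.0517310 = +0.343451
= +34.3451%.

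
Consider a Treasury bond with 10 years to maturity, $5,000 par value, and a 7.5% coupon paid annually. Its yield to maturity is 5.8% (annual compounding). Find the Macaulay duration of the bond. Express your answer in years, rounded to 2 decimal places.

7.54 years

Periodic yield y = 0.058. Discount each cash flow and weight by its year:
  t   CF        PV=CF/(1+0.058)^t    t·PV
  1       375.00       354.4423       354.4423
  2       375.00       335.0117       670.0233
  3       375.00       316.6462       949.9386
  4       375.00       299.2875     1,197.1501
  5       375.00       282.8804     1,414.4022
  6       375.00       267.3728     1,604.2369
  7       375.00       252.7153     1,769.0073
  8       375.00       238.8614     1,910.8910
  9       375.00       225.7669     2,031.9020
  10    5,375.00     3,058.5937    30,585.9371
  Σ                  5,631.5783    42,487.9310
Price P = Σ PV = 5,631.5783.
Macaulay duration = Σ(t·PV) / P = 42,487.9310 / 5,631.5783 = 7.54459 years.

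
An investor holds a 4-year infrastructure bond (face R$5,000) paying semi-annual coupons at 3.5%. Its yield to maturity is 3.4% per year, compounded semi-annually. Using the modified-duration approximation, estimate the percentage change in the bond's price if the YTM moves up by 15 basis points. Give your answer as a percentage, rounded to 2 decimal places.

Periodic yield y = 0.017. Modified duration first:
  t   CF        PV=CF/(1+0.017)^t    t·PV
  1        87.50        86.0374        86.0374
  2        87.50        84.5992       169.1984
  3        87.50        83.1850       249.5551
  4        87.50        81.7945       327.1781
  5        87.50        80.4273       402.1363
  6        87.50        79.0829       474.4971
  7        87.50        77.7609       544.3264
  8     5,087.50     4,445.6657    35,565.3253
  Σ                  5,018.5528    37,818.2541
P = 5,018.5528; D_Mac = 7.53569 half-year periods = 3.76784 yrs; D_mod = 3.76784/(1+0.017) = 3.70486 yrs.
ΔP/P ≈ -D_mod · Δy = -3.70486 × (+0.0015) = -0.005557 = -0.5557%.

-0.56%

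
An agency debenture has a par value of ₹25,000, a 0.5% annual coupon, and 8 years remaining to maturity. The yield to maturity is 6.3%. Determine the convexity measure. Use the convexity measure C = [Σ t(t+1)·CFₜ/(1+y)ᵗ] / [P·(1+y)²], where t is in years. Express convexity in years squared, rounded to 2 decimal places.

61.81

With y = 0.063:
  t   CF        PV=CF/(1+0.063)^t    t·PV        t(t+1)·PV
  1       125.00       117.5917       117.5917         235.1834
  2       125.00       110.6225       221.2450         663.7350
  3       125.00       104.0663       312.1990       1,248.7959
  4       125.00        97.8987       391.5948       1,957.9741
  5       125.00        92.0966       460.4831       2,762.8986
  6       125.00        86.6384       519.8304       3,638.8128
  7       125.00        81.5037       570.5257       4,564.2055
  8    25,125.00    15,411.3241   123,290.5929   1,109,615.3365
  Σ                 16,101.7421   125,884.0627   1,124,686.9419
P = 16,101.7421.
Convexity = Σ t(t+1)·PV / [P·(1+y)²] = 1,124,686.9419 / (16,101.7421 × 1.129969) = 61.81477.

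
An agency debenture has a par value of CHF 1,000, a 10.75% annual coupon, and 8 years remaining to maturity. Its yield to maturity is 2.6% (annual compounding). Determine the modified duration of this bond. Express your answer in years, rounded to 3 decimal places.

6.078 years

Periodic yield y = 0.026. First find Macaulay duration:
  t   CF        PV=CF/(1+0.026)^t    t·PV
  1       107.50       104.7758       104.7758
  2       107.50       102.1207       204.2414
  3       107.50        99.5328       298.5985
  4       107.50        97.0106       388.0422
  5       107.50        94.5522       472.7610
  6       107.50        92.1561       552.9369
  7       107.50        89.8208       628.7456
  8     1,107.50       901.9134     7,215.3074
  Σ                  1,581.8825     9,865.4088
P = 1,581.8825; Macaulay duration = 9,865.4088 / 1,581.8825 = 6.23650 years.
Modified duration = D_Mac / (1 + y) = 6.23650 / 1.026 = 6.07846 years.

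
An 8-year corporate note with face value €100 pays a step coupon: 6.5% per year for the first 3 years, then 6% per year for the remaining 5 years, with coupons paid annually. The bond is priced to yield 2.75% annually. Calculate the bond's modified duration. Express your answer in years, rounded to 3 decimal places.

Periodic yield y = 0.0275. First find Macaulay duration:
  t   CF        PV=CF/(1+0.0275)^t    t·PV
  1         6.50         6.3260         6.3260
  2         6.50         6.1567        12.3134
  3         6.50         5.9919        17.9758
  4         6.00         5.3830        21.5320
  5         6.00         5.2389        26.1946
  6         6.00         5.0987        30.5923
  7         6.00         4.9622        34.7357
  8       106.00        85.3201       682.5606
  Σ                    124.4777       832.2305
P = 124.4777; Macaulay duration = 832.2305 / 124.4777 = 6.68578 years.
Modified duration = D_Mac / (1 + y) = 6.68578 / 1.0275 = 6.50684 years.

6.507 years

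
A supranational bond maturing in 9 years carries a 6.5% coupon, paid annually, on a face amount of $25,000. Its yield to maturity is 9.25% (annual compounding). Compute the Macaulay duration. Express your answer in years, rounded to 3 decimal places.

6.887 years

Periodic yield y = 0.0925. Discount each cash flow and weight by its year:
  t   CF        PV=CF/(1+0.0925)^t    t·PV
  1     1,625.00     1,487.4142     1,487.4142
  2     1,625.00     1,361.4775     2,722.9550
  3     1,625.00     1,246.2037     3,738.6110
  4     1,625.00     1,140.6899     4,562.7595
  5     1,625.00     1,044.1097     5,220.5486
  6     1,625.00       955.7068     5,734.2410
  7     1,625.00       874.7889     6,123.5220
  8     1,625.00       800.7221     6,405.7766
  9    26,625.00    12,008.7169   108,078.4519
  Σ                 20,919.8296   144,074.2798
Price P = Σ PV = 20,919.8296.
Macaulay duration = Σ(t·PV) / P = 144,074.2798 / 20,919.8296 = 6.88697 years.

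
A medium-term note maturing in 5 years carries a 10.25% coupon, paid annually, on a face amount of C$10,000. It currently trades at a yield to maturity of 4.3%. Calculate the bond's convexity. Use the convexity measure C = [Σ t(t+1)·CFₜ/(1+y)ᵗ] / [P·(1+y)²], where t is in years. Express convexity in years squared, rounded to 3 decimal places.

With y = 0.043:
  t   CF        PV=CF/(1+0.043)^t    t·PV        t(t+1)·PV
  1     1,025.00       982.7421       982.7421       1,965.4842
  2     1,025.00       942.2264     1,884.4527       5,653.3581
  3     1,025.00       903.3810     2,710.1429      10,840.5717
  4     1,025.00       866.1371     3,464.5483      17,322.7416
  5    11,025.00     8,932.1716    44,660.8578     267,965.1468
  Σ                 12,626.6581    53,702.7439     303,747.3025
P = 12,626.6581.
Convexity = Σ t(t+1)·PV / [P·(1+y)²] = 303,747.3025 / (12,626.6581 × 1.087849) = 22.11339.

22.113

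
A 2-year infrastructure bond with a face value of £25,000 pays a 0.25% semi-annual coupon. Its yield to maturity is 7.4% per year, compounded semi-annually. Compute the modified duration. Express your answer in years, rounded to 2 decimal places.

Periodic yield y = 0.037. First find Macaulay duration:
  t   CF        PV=CF/(1+0.037)^t    t·PV
  1        31.25        30.1350        30.1350
  2        31.25        29.0598        58.1196
  3        31.25        28.0229        84.0688
  4    25,031.25    21,645.4945    86,581.9781
  Σ                 21,732.7123    86,754.3015
P = 21,732.7123; Macaulay duration = 86,754.3015 / 21,732.7123 = 3.99188 half-year periods = 1.99594 years.
Modified duration = D_Mac / (1 + y) = 1.99594 / 1.037 = 1.92472 years.

1.92 years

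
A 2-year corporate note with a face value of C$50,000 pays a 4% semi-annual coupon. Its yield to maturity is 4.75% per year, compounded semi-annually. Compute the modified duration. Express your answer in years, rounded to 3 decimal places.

1.896 years

Periodic yield y = 0.02375. First find Macaulay duration:
  t   CF        PV=CF/(1+0.02375)^t    t·PV
  1     1,000.00       976.8010       976.8010
  2     1,000.00       954.1401     1,908.2803
  3     1,000.00       932.0050     2,796.0151
  4    51,000.00    46,429.5546   185,718.2182
  Σ                 49,292.5007   191,399.3146
P = 49,292.5007; Macaulay duration = 191,399.3146 / 49,292.5007 = 3.88293 half-year periods = 1.94146 years.
Modified duration = D_Mac / (1 + y) = 1.94146 / 1.02375 = 1.89642 years.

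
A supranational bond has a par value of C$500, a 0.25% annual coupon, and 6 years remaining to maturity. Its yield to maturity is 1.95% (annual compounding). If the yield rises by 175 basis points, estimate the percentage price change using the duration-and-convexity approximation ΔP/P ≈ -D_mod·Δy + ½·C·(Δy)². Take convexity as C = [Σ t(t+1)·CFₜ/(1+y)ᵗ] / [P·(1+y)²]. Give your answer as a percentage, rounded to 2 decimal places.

With y = 0.0195:
  t   CF        PV=CF/(1+0.0195)^t    t·PV        t(t+1)·PV
  1         1.25         1.2261         1.2261           2.4522
  2         1.25         1.2026         2.4053           7.2158
  3         1.25         1.1796         3.5389          14.1556
  4         1.25         1.1571         4.6283          23.1415
  5         1.25         1.1349         5.6747          34.0483
  6       501.25       446.4070     2,678.4421      18,749.0944
  Σ                    452.3074     2,695.9153      18,830.1078
P = 452.3074; D_Mac = 5.96036 yrs; D_mod = 5.84636 yrs; C = 40.05389.
Duration effect: -5.84636 × (+0.0175) = -0.102311
Convexity effect: 0.5 × 40.05389 × (0.0175)² = +0.0061333
ΔP/P ≈ -0.102311 + 0.0061333 = -0.096178 = -9.6178%.

-9.62%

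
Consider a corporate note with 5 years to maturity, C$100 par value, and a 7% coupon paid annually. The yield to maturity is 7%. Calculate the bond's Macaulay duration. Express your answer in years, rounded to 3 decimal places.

4.387 years

Periodic yield y = 0.07. Discount each cash flow and weight by its year:
  t   CF        PV=CF/(1+0.07)^t    t·PV
  1         7.00         6.5421         6.5421
  2         7.00         6.1141        12.2281
  3         7.00         5.7141        17.1423
  4         7.00         5.3403        21.3611
  5       107.00        76.2895       381.4476
  Σ                    100.0000       438.7211
Price P = Σ PV = 100.0000.
Macaulay duration = Σ(t·PV) / P = 438.7211 / 100.0000 = 4.38721 years.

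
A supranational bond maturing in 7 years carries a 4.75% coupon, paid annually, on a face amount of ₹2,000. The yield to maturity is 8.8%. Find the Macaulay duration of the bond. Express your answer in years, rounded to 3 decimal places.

Periodic yield y = 0.088. Discount each cash flow and weight by its year:
  t   CF        PV=CF/(1+0.088)^t    t·PV
  1        95.00        87.3162        87.3162
  2        95.00        80.2538       160.5077
  3        95.00        73.7627       221.2882
  4        95.00        67.7966       271.1865
  5        95.00        62.3131       311.5653
  6        95.00        57.2730       343.6382
  7     2,095.00     1,160.8651     8,126.0558
  Σ                  1,589.5806     9,521.5578
Price P = Σ PV = 1,589.5806.
Macaulay duration = Σ(t·PV) / P = 9,521.5578 / 1,589.5806 = 5.98998 years.

5.990 years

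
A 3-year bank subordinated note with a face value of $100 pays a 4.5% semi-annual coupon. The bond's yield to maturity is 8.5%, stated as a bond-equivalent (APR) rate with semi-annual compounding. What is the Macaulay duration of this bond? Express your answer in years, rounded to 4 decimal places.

Periodic yield y = 0.0425. Discount each cash flow and weight by its period:
  t   CF        PV=CF/(1+0.0425)^t    t·PV
  1         2.25         2.1583         2.1583
  2         2.25         2.0703         4.1406
  3         2.25         1.9859         5.9577
  4         2.25         1.9049         7.6197
  5         2.25         1.8273         9.1363
  6       102.25        79.6539       477.9233
  Σ                     89.6005       506.9358
Price P = Σ PV = 89.6005.
Macaulay duration = Σ(t·PV) / P = 506.9358 / 89.6005 = 5.65773 half-year periods.
In years: 5.65773 / 2 = 2.82887 years.

2.8289 years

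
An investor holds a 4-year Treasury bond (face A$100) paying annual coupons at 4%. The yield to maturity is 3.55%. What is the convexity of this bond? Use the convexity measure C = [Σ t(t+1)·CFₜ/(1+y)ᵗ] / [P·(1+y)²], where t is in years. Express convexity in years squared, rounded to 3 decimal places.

17.271

With y = 0.0355:
  t   CF        PV=CF/(1+0.0355)^t    t·PV        t(t+1)·PV
  1         4.00         3.8629         3.8629           7.7257
  2         4.00         3.7304         7.4609          22.3826
  3         4.00         3.6025        10.8076          43.2306
  4       104.00        90.4551       361.8203       1,809.1015
  Σ                    101.6509       383.9517       1,882.4404
P = 101.6509.
Convexity = Σ t(t+1)·PV / [P·(1+y)²] = 1,882.4404 / (101.6509 × 1.072260) = 17.27069.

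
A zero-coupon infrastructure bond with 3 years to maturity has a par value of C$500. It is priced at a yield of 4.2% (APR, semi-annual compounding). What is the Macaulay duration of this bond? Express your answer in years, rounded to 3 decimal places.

A zero-coupon bond has a single cash flow at maturity, so its Macaulay duration equals its maturity: 3 years.
(Equivalently: 6 semi-annual periods ÷ 2 = 3 years.)

3.000 years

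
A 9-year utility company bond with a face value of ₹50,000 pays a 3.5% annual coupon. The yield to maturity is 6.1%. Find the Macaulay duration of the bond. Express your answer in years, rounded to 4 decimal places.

7.7363 years

Periodic yield y = 0.061. Discount each cash flow and weight by its year:
  t   CF        PV=CF/(1+0.061)^t    t·PV
  1     1,750.00     1,649.3874     1,649.3874
  2     1,750.00     1,554.5593     3,109.1185
  3     1,750.00     1,465.1831     4,395.5493
  4     1,750.00     1,380.9454     5,523.7817
  5     1,750.00     1,301.5508     6,507.7541
  6     1,750.00     1,226.7208     7,360.3251
  7     1,750.00     1,156.1931     8,093.3515
  8     1,750.00     1,089.7201     8,717.7611
  9    51,750.00    30,371.8956   273,347.0608
  Σ                 41,196.1556   318,704.0894
Price P = Σ PV = 41,196.1556.
Macaulay duration = Σ(t·PV) / P = 318,704.0894 / 41,196.1556 = 7.73626 years.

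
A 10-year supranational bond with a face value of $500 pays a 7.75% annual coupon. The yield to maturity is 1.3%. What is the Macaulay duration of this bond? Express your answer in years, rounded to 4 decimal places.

7.9218 years

Periodic yield y = 0.013. Discount each cash flow and weight by its year:
  t   CF        PV=CF/(1+0.013)^t    t·PV
  1        38.75        38.2527        38.2527
  2        38.75        37.7618        75.5236
  3        38.75        37.2772       111.8316
  4        38.75        36.7988       147.1953
  5        38.75        36.3266       181.6329
  6        38.75        35.8604       215.1624
  7        38.75        35.4002       247.8013
  8        38.75        34.9459       279.5671
  9        38.75        34.4974       310.4768
  10      538.75       473.4704     4,734.7040
  Σ                    800.5914     6,342.1478
Price P = Σ PV = 800.5914.
Macaulay duration = Σ(t·PV) / P = 6,342.1478 / 800.5914 = 7.92183 years.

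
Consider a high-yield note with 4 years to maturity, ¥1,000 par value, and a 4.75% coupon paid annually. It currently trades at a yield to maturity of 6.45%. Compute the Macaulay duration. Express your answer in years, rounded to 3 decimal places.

3.727 years

Periodic yield y = 0.0645. Discount each cash flow and weight by its year:
  t   CF        PV=CF/(1+0.0645)^t    t·PV
  1        47.50        44.6219        44.6219
  2        47.50        41.9182        83.8363
  3        47.50        39.3783       118.1348
  4     1,047.50       815.7768     3,263.1073
  Σ                    941.6952     3,509.7004
Price P = Σ PV = 941.6952.
Macaulay duration = Σ(t·PV) / P = 3,509.7004 / 941.6952 = 3.72700 years.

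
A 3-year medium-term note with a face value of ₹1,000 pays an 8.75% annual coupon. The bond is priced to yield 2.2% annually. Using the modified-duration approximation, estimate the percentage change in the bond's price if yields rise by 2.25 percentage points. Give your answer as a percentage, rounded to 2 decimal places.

-6.13%

Periodic yield y = 0.022. Modified duration first:
  t   CF        PV=CF/(1+0.022)^t    t·PV
  1        87.50        85.6164        85.6164
  2        87.50        83.7734       167.5468
  3     1,087.50     1,018.7710     3,056.3130
  Σ                  1,188.1609     3,309.4763
P = 1,188.1609; D_Mac = 2.78538 yrs; D_mod = 2.78538/(1+0.022) = 2.72542 yrs.
ΔP/P ≈ -D_mod · Δy = -2.72542 × (+0.0225) = -0.061322 = -6.1322%.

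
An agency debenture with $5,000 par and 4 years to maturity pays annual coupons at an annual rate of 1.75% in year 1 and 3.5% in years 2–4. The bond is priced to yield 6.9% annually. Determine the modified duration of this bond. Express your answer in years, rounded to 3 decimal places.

3.592 years

Periodic yield y = 0.069. First find Macaulay duration:
  t   CF        PV=CF/(1+0.069)^t    t·PV
  1        87.50        81.8522        81.8522
  2       175.00       153.1379       306.2758
  3       175.00       143.2534       429.7602
  4     5,175.00     3,962.7761    15,851.1043
  Σ                  4,341.0196    16,668.9925
P = 4,341.0196; Macaulay duration = 16,668.9925 / 4,341.0196 = 3.83988 years.
Modified duration = D_Mac / (1 + y) = 3.83988 / 1.069 = 3.59203 years.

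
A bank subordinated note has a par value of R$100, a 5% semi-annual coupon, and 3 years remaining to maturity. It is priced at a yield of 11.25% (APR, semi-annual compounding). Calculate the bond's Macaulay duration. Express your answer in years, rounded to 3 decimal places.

Periodic yield y = 0.05625. Discount each cash flow and weight by its period:
  t   CF        PV=CF/(1+0.05625)^t    t·PV
  1         2.50         2.3669         2.3669
  2         2.50         2.2408         4.4816
  3         2.50         2.1215         6.3645
  4         2.50         2.0085         8.0340
  5         2.50         1.9015         9.5077
  6       102.50        73.8114       442.8685
  Σ                     84.4506       473.6232
Price P = Σ PV = 84.4506.
Macaulay duration = Σ(t·PV) / P = 473.6232 / 84.4506 = 5.60828 half-year periods.
In years: 5.60828 / 2 = 2.80414 years.

2.804 years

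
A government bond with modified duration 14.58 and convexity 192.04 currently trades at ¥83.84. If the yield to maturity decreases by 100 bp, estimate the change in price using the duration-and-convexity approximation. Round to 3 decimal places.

Duration effect: -D_mod·Δy = -14.58 × (-0.01) = +0.145800
Convexity effect: ½·C·(Δy)² = 0.5 × 192.04 × (-0.01)² = +0.0096020
ΔP/P ≈ +0.145800 + 0.0096020 = +0.155402
ΔP ≈ 83.84 × (+0.155402) = +13.02890368.

+¥13.029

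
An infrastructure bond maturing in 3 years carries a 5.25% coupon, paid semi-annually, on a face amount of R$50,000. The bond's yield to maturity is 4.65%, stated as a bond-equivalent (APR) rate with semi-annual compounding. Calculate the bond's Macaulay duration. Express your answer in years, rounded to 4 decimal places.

2.8164 years

Periodic yield y = 0.02325. Discount each cash flow and weight by its period:
  t   CF        PV=CF/(1+0.02325)^t    t·PV
  1     1,312.50     1,282.6777     1,282.6777
  2     1,312.50     1,253.5331     2,507.0662
  3     1,312.50     1,225.0507     3,675.1520
  4     1,312.50     1,197.2154     4,788.8616
  5     1,312.50     1,170.0126     5,850.0631
  6    51,312.50    44,702.5867   268,215.5204
  Σ                 50,831.0763   286,319.3411
Price P = Σ PV = 50,831.0763.
Macaulay duration = Σ(t·PV) / P = 286,319.3411 / 50,831.0763 = 5.63276 half-year periods.
In years: 5.63276 / 2 = 2.81638 years.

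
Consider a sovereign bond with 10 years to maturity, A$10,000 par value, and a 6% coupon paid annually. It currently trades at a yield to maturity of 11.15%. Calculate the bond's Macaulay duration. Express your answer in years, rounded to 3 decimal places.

Periodic yield y = 0.1115. Discount each cash flow and weight by its year:
  t   CF        PV=CF/(1+0.1115)^t    t·PV
  1       600.00       539.8111       539.8111
  2       600.00       485.6600       971.3200
  3       600.00       436.9411     1,310.8232
  4       600.00       393.1094     1,572.4374
  5       600.00       353.6746     1,768.3732
  6       600.00       318.1958     1,909.1748
  7       600.00       286.2760     2,003.9322
  8       600.00       257.5583     2,060.4662
  9       600.00       231.7213     2,085.4921
  10   10,600.00     3,683.0804    36,830.8036
  Σ                  6,986.0279    51,052.6338
Price P = Σ PV = 6,986.0279.
Macaulay duration = Σ(t·PV) / P = 51,052.6338 / 6,986.0279 = 7.30782 years.

7.308 years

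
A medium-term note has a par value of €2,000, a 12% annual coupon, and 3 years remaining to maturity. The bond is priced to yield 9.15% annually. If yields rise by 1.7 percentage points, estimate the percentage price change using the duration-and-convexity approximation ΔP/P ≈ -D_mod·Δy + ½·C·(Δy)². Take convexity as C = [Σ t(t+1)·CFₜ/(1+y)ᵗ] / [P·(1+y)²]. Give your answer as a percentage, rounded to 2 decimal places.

With y = 0.0915:
  t   CF        PV=CF/(1+0.0915)^t    t·PV        t(t+1)·PV
  1       240.00       219.8809       219.8809         439.7618
  2       240.00       201.4484       402.8967       1,208.6902
  3     2,240.00     1,722.5697     5,167.7090      20,670.8361
  Σ                  2,143.8989     5,790.4867      22,319.2882
P = 2,143.8989; D_Mac = 2.70091 yrs; D_mod = 2.47450 yrs; C = 8.73833.
Duration effect: -2.47450 × (+0.017) = -0.042066
Convexity effect: 0.5 × 8.73833 × (0.017)² = +0.0012627
ΔP/P ≈ -0.042066 + 0.0012627 = -0.040804 = -4.0804%.

-4.08%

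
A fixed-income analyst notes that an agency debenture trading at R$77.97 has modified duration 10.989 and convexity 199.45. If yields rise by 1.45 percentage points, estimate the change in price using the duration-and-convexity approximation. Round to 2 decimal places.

-R$10.79

Duration effect: -D_mod·Δy = -10.989 × (+0.0145) = -0.1593405
Convexity effect: ½·C·(Δy)² = 0.5 × 199.45 × (0.0145)² = +0.02096718125
ΔP/P ≈ -0.1593405 + 0.02096718125 = -0.13837331875
ΔP ≈ 77.97 × (-0.13837331875) = -10.7889676629375.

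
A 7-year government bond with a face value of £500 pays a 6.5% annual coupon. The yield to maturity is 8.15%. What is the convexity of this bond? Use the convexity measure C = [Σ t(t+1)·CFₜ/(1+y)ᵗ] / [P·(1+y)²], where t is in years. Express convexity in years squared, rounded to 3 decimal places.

36.934

With y = 0.0815:
  t   CF        PV=CF/(1+0.0815)^t    t·PV        t(t+1)·PV
  1        32.50        30.0509        30.0509          60.1017
  2        32.50        27.7863        55.5725         166.7176
  3        32.50        25.6923        77.0770         308.3082
  4        32.50        23.7562        95.0249         475.1243
  5        32.50        21.9660       109.8299         658.9796
  6        32.50        20.3107       121.8640         853.0481
  7       532.50       307.7046     2,153.9320      17,231.4559
  Σ                    457.2669     2,643.3512      19,753.7355
P = 457.2669.
Convexity = Σ t(t+1)·PV / [P·(1+y)²] = 19,753.7355 / (457.2669 × 1.169642) = 36.93400.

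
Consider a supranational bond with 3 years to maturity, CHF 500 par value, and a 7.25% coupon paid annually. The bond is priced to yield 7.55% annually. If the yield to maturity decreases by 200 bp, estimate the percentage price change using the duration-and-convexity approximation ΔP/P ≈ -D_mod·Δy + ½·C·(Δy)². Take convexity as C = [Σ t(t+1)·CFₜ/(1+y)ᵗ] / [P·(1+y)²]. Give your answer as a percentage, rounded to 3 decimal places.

With y = 0.0755:
  t   CF        PV=CF/(1+0.0755)^t    t·PV        t(t+1)·PV
  1        36.25        33.7053        33.7053          67.4105
  2        36.25        31.3391        62.6783         188.0349
  3       536.25       431.0583     1,293.1750       5,172.7002
  Σ                    496.1027     1,389.5586       5,428.1456
P = 496.1027; D_Mac = 2.80095 yrs; D_mod = 2.60432 yrs; C = 9.45930.
Duration effect: -2.60432 × (-0.02) = +0.052086
Convexity effect: 0.5 × 9.45930 × (-0.02)² = +0.0018919
ΔP/P ≈ +0.052086 + 0.0018919 = +0.053978 = +5.3978%.

+5.398%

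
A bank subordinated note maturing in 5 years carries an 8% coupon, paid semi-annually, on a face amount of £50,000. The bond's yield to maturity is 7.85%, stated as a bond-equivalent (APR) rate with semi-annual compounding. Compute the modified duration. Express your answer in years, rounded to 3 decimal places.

4.061 years

Periodic yield y = 0.03925. First find Macaulay duration:
  t   CF        PV=CF/(1+0.03925)^t    t·PV
  1     2,000.00     1,924.4648     1,924.4648
  2     2,000.00     1,851.7823     3,703.5646
  3     2,000.00     1,781.8449     5,345.5347
  4     2,000.00     1,714.5488     6,858.1954
  5     2,000.00     1,649.7944     8,248.9721
  6     2,000.00     1,587.4856     9,524.9136
  7     2,000.00     1,527.5301    10,692.7104
  8     2,000.00     1,469.8389    11,758.7110
  9     2,000.00     1,414.3266    12,728.9390
  10   52,000.00    35,383.6811   353,836.8107
  Σ                 50,305.2974   424,622.8163
P = 50,305.2974; Macaulay duration = 424,622.8163 / 50,305.2974 = 8.44092 half-year periods = 4.22046 years.
Modified duration = D_Mac / (1 + y) = 4.22046 / 1.03925 = 4.06106 years.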